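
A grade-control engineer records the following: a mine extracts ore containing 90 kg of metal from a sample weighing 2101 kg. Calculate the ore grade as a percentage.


Ore grade = (metal mass / ore mass) * 100
= (90 / 2101) * 100
= 0.04283674441 * 100
= 4.2837%

4.2837%


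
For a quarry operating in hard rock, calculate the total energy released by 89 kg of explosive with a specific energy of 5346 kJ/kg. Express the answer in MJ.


475.794 MJ

Energy = mass * specific_energy / 1000
= 89 * 5346 / 1000
= 475794 / 1000
= 475.794 MJ


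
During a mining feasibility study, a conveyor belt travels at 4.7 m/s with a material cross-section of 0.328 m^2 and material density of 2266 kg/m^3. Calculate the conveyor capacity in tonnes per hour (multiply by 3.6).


Volumetric flow = speed * area
= 4.7 * 0.328 = 1.5416 m^3/s
Mass flow = volumetric * density
= 1.5416 * 2266 = 3493.2656 kg/s
Convert to t/h: multiply by 3.6
Capacity = 3493.2656 * 3.6
= 12575.7562 t/h

12575.7562 t/h


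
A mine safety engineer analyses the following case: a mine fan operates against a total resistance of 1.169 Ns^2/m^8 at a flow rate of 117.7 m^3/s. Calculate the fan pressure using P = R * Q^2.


16194.496 Pa

Compute Q^2:
Q^2 = 117.7^2 = 13853.29
Compute pressure:
P = R * Q^2 = 1.169 * 13853.29
= 16194.496 Pa


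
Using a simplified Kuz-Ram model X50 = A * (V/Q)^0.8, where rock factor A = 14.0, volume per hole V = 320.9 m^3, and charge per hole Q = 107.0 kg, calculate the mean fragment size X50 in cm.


33.7067 cm

Compute V/Q:
V/Q = 320.9 / 107.0 = 2.999065421
Raise to the power 0.8:
(V/Q)^0.8 = 2.999065421^0.8 = 2.407624486
Multiply by A:
X50 = 14.0 * 2.407624486
= 33.7067 cm


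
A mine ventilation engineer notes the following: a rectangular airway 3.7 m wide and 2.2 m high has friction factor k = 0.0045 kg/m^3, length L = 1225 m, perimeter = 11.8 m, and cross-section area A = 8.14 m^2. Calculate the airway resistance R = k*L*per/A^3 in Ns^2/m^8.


Compute the numerator:
k * L * per = 0.0045 * 1225 * 11.8
= 65.0475
Compute the denominator:
A^3 = 8.14^3 = 539.353144
Resistance:
R = 65.0475 / 539.353144
= 0.1206 Ns^2/m^8

0.1206 Ns^2/m^8


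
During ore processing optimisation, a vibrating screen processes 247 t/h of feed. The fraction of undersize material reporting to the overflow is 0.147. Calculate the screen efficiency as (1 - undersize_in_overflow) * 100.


Screen efficiency = (1 - fraction of undersize in overflow) * 100
= (1 - 0.147) * 100
= 0.853 * 100
= 85.3%

85.3%


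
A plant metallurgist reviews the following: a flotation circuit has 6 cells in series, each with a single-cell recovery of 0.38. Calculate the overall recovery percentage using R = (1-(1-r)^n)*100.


94.32%

Complement of single-cell recovery:
1 - r = 1 - 0.38 = 0.62
Raise to power n:
(1 - r)^6 = 0.62^6 = 0.05680023558
Overall recovery:
R = (1 - 0.05680023558) * 100
= 94.32%


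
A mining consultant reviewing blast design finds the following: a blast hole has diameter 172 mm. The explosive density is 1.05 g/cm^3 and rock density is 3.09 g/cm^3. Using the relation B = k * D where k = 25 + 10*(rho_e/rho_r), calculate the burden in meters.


4.8845 m

First, compute k:
rho_e / rho_r = 1.05 / 3.09 = 0.3398058252
k = 25 + 10 * 0.3398058252 = 28.39805825
Then, compute burden:
B = k * D / 1000 = 28.39805825 * 172 / 1000
= 4884.466019 / 1000
= 4.8845 m


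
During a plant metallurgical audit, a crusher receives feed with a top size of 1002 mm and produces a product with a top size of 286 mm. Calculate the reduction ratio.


3.5035

Reduction ratio = feed size / product size
= 1002 / 286
= 3.5035


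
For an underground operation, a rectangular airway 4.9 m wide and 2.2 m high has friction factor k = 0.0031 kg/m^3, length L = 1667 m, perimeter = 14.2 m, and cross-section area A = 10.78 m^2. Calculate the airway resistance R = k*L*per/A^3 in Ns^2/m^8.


Compute the numerator:
k * L * per = 0.0031 * 1667 * 14.2
= 73.38134
Compute the denominator:
A^3 = 10.78^3 = 1252.726552
Resistance:
R = 73.38134 / 1252.726552
= 0.0586 Ns^2/m^8

0.0586 Ns^2/m^8


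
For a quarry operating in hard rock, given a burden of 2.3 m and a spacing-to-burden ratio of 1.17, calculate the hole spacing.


Spacing = burden * ratio
= 2.3 * 1.17
= 2.691 m

2.691 m


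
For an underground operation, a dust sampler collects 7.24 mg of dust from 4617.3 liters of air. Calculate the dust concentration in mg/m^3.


Convert liters to m^3: 1 m^3 = 1000 L
Concentration = mass / volume * 1000
= 7.24 / 4617.3 * 1000
= 0.00156801594 * 1000
= 1.568 mg/m^3

1.568 mg/m^3


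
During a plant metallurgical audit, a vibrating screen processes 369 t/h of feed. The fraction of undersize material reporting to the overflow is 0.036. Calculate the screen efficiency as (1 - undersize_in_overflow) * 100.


Screen efficiency = (1 - fraction of undersize in overflow) * 100
= (1 - 0.036) * 100
= 0.964 * 100
= 96.4%

96.4%


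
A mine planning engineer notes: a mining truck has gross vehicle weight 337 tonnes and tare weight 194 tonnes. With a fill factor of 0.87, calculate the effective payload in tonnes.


124.41 tonnes

Maximum payload = gross - tare
= 337 - 194 = 143 tonnes
Effective payload = max payload * fill factor
= 143 * 0.87
= 124.41 tonnes


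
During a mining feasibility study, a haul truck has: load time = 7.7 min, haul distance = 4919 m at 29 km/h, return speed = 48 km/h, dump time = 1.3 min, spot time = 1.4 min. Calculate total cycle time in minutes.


26.726 min

Convert haul speed to m/min: 29 * 1000/60 = 483.3333333 m/min
Haul time = 4919 / 483.3333333 = 10.17724138 min
Convert return speed to m/min: 48 * 1000/60 = 800 m/min
Return time = 4919 / 800 = 6.14875 min
Total cycle time:
= 7.7 + 10.17724138 + 1.3 + 6.14875 + 1.4
= 26.726 min


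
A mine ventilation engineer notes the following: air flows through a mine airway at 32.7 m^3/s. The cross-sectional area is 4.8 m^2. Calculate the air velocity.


Velocity = flow rate / cross-sectional area
= 32.7 / 4.8
= 6.8125 m/s

6.8125 m/s


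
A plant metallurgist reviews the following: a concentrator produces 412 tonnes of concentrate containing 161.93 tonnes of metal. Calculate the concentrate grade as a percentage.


Grade = (metal in concentrate / concentrate mass) * 100
= (161.93 / 412) * 100
= 0.3930339806 * 100
= 39.3034%

39.3034%


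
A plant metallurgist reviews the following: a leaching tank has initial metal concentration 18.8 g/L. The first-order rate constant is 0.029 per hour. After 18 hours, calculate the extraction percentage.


Compute the exponent:
-k * t = -0.029 * 18 = -0.522
Remaining concentration:
C = 18.8 * exp(-0.522)
= 18.8 * 0.5933326951
= 11.15465467 g/L
Extracted = 18.8 - 11.15465467 = 7.645345332 g/L
Extraction % = 7.645345332 / 18.8 * 100
= 40.6667%

40.6667%


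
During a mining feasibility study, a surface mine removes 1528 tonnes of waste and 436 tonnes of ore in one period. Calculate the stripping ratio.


3.5046

Stripping ratio = waste tonnage / ore tonnage
= 1528 / 436
= 3.5046


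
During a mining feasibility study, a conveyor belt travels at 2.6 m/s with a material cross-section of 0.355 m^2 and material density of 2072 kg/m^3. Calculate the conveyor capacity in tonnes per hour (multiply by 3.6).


Volumetric flow = speed * area
= 2.6 * 0.355 = 0.923 m^3/s
Mass flow = volumetric * density
= 0.923 * 2072 = 1912.456 kg/s
Convert to t/h: multiply by 3.6
Capacity = 1912.456 * 3.6
= 6884.8416 t/h

6884.8416 t/h


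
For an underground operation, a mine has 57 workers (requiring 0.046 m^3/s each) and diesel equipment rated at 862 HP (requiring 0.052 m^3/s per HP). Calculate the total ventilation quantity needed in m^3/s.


Airflow for workers:
Q_people = 57 * 0.046 = 2.622 m^3/s
Airflow for diesel equipment:
Q_diesel = 862 * 0.052 = 44.824 m^3/s
Total ventilation:
Q_total = 2.622 + 44.824
= 47.446 m^3/s

47.446 m^3/s


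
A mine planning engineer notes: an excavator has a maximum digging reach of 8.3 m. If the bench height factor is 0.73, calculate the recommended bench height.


6.059 m

Bench height = reach * factor
= 8.3 * 0.73
= 6.059 m


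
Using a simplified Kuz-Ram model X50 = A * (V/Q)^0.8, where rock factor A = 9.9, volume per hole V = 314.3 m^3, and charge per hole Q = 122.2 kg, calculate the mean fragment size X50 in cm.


Compute V/Q:
V/Q = 314.3 / 122.2 = 2.572013093
Raise to the power 0.8:
(V/Q)^0.8 = 2.572013093^0.8 = 2.12921021
Multiply by A:
X50 = 9.9 * 2.12921021
= 21.0792 cm

21.0792 cm


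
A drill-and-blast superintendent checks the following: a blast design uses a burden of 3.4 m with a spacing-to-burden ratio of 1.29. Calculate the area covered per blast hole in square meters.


14.9124 m^2

First, find the spacing:
Spacing = burden * ratio = 3.4 * 1.29
= 4.386 m
Then, calculate the area:
Area = burden * spacing = 3.4 * 4.386
= 14.9124 m^2


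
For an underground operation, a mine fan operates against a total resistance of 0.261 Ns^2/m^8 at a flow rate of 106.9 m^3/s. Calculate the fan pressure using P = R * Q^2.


2982.6062 Pa

Compute Q^2:
Q^2 = 106.9^2 = 11427.61
Compute pressure:
P = R * Q^2 = 0.261 * 11427.61
= 2982.6062 Pa


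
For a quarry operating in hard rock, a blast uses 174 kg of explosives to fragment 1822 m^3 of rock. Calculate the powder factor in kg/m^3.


Powder factor = explosive mass / rock volume
= 174 / 1822
= 0.0955 kg/m^3

0.0955 kg/m^3


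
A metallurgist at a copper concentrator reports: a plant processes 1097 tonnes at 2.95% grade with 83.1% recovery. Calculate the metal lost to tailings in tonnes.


Total metal in feed:
= 1097 * 2.95 / 100 = 32.3615 tonnes
Metal recovered:
= 32.3615 * 83.1 / 100 = 26.8924065 tonnes
Metal lost to tailings:
= 32.3615 - 26.8924065
= 5.4691 tonnes

5.4691 tonnes


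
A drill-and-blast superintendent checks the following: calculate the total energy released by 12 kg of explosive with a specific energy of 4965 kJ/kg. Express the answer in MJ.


Energy = mass * specific_energy / 1000
= 12 * 4965 / 1000
= 59580 / 1000
= 59.58 MJ

59.58 MJ


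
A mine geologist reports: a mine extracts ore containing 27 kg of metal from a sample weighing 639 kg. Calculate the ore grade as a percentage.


4.2254%

Ore grade = (metal mass / ore mass) * 100
= (27 / 639) * 100
= 0.04225352113 * 100
= 4.2254%


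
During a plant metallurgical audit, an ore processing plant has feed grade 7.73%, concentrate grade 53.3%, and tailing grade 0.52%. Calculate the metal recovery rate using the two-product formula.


94.1919%

Using the two-product formula:
R = 100 * c * (f - t) / (f * (c - t))
Numerator = 100 * 53.3 * (7.73 - 0.52)
= 100 * 53.3 * 7.21
= 38429.3
Denominator = 7.73 * (53.3 - 0.52)
= 7.73 * 52.78
= 407.9894
R = 38429.3 / 407.9894
= 94.1919%


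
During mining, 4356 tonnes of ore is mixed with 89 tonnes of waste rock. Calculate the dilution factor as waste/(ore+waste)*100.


2.0022%

Total material = ore + waste
= 4356 + 89 = 4445 tonnes
Dilution = waste / total * 100
= 89 / 4445 * 100
= 0.02002249719 * 100
= 2.0022%


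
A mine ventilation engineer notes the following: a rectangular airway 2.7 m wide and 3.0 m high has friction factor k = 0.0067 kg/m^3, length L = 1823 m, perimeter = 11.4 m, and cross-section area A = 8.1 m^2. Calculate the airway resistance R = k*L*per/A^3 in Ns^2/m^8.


Compute the numerator:
k * L * per = 0.0067 * 1823 * 11.4
= 139.24074
Compute the denominator:
A^3 = 8.1^3 = 531.441
Resistance:
R = 139.24074 / 531.441
= 0.262 Ns^2/m^8

0.262 Ns^2/m^8


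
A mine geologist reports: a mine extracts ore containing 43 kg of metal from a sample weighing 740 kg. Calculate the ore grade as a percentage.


Ore grade = (metal mass / ore mass) * 100
= (43 / 740) * 100
= 0.05810810811 * 100
= 5.8108%

5.8108%


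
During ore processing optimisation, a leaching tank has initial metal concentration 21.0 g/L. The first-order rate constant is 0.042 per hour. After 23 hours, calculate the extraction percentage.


61.9398%

Compute the exponent:
-k * t = -0.042 * 23 = -0.966
Remaining concentration:
C = 21.0 * exp(-0.966)
= 21.0 * 0.380602407
= 7.992650546 g/L
Extracted = 21.0 - 7.992650546 = 13.00734945 g/L
Extraction % = 13.00734945 / 21.0 * 100
= 61.9398%


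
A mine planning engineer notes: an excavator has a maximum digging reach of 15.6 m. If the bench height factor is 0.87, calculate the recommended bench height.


Bench height = reach * factor
= 15.6 * 0.87
= 13.572 m

13.572 m


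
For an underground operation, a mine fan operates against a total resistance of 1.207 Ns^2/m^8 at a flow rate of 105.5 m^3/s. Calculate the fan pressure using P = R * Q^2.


Compute Q^2:
Q^2 = 105.5^2 = 11130.25
Compute pressure:
P = R * Q^2 = 1.207 * 11130.25
= 13434.2118 Pa

13434.2118 Pa


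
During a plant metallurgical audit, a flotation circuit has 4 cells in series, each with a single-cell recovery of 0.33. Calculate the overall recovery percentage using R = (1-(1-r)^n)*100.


Complement of single-cell recovery:
1 - r = 1 - 0.33 = 0.67
Raise to power n:
(1 - r)^4 = 0.67^4 = 0.20151121
Overall recovery:
R = (1 - 0.20151121) * 100
= 79.8489%

79.8489%


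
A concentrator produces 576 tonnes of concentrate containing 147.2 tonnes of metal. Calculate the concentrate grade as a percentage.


25.5556%

Grade = (metal in concentrate / concentrate mass) * 100
= (147.2 / 576) * 100
= 0.2555555556 * 100
= 25.5556%


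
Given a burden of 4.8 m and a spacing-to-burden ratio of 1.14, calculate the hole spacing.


Spacing = burden * ratio
= 4.8 * 1.14
= 5.472 m

5.472 m


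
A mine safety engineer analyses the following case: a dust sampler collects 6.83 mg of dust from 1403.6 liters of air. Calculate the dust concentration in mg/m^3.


Convert liters to m^3: 1 m^3 = 1000 L
Concentration = mass / volume * 1000
= 6.83 / 1403.6 * 1000
= 0.004866058706 * 1000
= 4.8661 mg/m^3

4.8661 mg/m^3


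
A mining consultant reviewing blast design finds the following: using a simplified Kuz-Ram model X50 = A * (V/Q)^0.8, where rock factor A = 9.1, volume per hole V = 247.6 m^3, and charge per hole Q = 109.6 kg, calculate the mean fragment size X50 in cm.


17.466 cm

Compute V/Q:
V/Q = 247.6 / 109.6 = 2.259124088
Raise to the power 0.8:
(V/Q)^0.8 = 2.259124088^0.8 = 1.919340683
Multiply by A:
X50 = 9.1 * 1.919340683
= 17.466 cm


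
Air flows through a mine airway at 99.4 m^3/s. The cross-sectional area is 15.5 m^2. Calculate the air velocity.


Velocity = flow rate / cross-sectional area
= 99.4 / 15.5
= 6.4129 m/s

6.4129 m/s


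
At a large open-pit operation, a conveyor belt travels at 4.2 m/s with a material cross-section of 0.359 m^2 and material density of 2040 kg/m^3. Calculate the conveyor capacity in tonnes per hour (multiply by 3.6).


Volumetric flow = speed * area
= 4.2 * 0.359 = 1.5078 m^3/s
Mass flow = volumetric * density
= 1.5078 * 2040 = 3075.912 kg/s
Convert to t/h: multiply by 3.6
Capacity = 3075.912 * 3.6
= 11073.2832 t/h

11073.2832 t/h


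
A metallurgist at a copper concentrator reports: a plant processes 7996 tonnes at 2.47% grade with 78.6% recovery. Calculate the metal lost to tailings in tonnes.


Total metal in feed:
= 7996 * 2.47 / 100 = 197.5012 tonnes
Metal recovered:
= 197.5012 * 78.6 / 100 = 155.2359432 tonnes
Metal lost to tailings:
= 197.5012 - 155.2359432
= 42.2653 tonnes

42.2653 tonnes


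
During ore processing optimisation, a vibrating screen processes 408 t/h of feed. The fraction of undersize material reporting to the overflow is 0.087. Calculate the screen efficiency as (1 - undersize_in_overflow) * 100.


Screen efficiency = (1 - fraction of undersize in overflow) * 100
= (1 - 0.087) * 100
= 0.913 * 100
= 91.3%

91.3%


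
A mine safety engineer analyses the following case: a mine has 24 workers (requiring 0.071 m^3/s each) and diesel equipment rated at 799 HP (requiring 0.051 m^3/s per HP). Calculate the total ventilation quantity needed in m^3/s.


42.453 m^3/s

Airflow for workers:
Q_people = 24 * 0.071 = 1.704 m^3/s
Airflow for diesel equipment:
Q_diesel = 799 * 0.051 = 40.749 m^3/s
Total ventilation:
Q_total = 1.704 + 40.749
= 42.453 m^3/s


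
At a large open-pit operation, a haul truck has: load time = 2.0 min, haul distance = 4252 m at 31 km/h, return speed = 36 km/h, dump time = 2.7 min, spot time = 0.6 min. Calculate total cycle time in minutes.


Convert haul speed to m/min: 31 * 1000/60 = 516.6666667 m/min
Haul time = 4252 / 516.6666667 = 8.229677419 min
Convert return speed to m/min: 36 * 1000/60 = 600 m/min
Return time = 4252 / 600 = 7.086666667 min
Total cycle time:
= 2.0 + 8.229677419 + 2.7 + 7.086666667 + 0.6
= 20.6163 min

20.6163 min


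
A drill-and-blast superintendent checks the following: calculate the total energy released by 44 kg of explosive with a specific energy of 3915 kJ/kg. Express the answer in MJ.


172.26 MJ

Energy = mass * specific_energy / 1000
= 44 * 3915 / 1000
= 172260 / 1000
= 172.26 MJ


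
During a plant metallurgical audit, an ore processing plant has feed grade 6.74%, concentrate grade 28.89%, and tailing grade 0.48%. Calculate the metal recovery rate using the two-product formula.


Using the two-product formula:
R = 100 * c * (f - t) / (f * (c - t))
Numerator = 100 * 28.89 * (6.74 - 0.48)
= 100 * 28.89 * 6.26
= 18085.14
Denominator = 6.74 * (28.89 - 0.48)
= 6.74 * 28.41
= 191.4834
R = 18085.14 / 191.4834
= 94.4476%

94.4476%


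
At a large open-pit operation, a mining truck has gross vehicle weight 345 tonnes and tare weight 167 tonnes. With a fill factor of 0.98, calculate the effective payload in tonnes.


Maximum payload = gross - tare
= 345 - 167 = 178 tonnes
Effective payload = max payload * fill factor
= 178 * 0.98
= 174.44 tonnes

174.44 tonnes


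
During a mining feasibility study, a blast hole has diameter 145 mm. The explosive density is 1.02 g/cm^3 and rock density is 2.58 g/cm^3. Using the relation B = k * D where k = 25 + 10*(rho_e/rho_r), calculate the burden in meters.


4.1983 m

First, compute k:
rho_e / rho_r = 1.02 / 2.58 = 0.3953488372
k = 25 + 10 * 0.3953488372 = 28.95348837
Then, compute burden:
B = k * D / 1000 = 28.95348837 * 145 / 1000
= 4198.255814 / 1000
= 4.1983 m


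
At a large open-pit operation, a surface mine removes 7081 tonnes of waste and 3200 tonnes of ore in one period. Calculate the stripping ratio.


2.2128

Stripping ratio = waste tonnage / ore tonnage
= 7081 / 3200
= 2.2128


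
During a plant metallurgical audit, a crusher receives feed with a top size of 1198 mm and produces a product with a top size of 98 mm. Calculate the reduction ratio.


Reduction ratio = feed size / product size
= 1198 / 98
= 12.2245

12.2245


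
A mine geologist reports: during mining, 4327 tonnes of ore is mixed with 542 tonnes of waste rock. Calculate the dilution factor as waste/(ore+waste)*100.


Total material = ore + waste
= 4327 + 542 = 4869 tonnes
Dilution = waste / total * 100
= 542 / 4869 * 100
= 0.1113164921 * 100
= 11.1316%

11.1316%


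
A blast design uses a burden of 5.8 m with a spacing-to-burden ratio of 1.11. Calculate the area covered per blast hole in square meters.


First, find the spacing:
Spacing = burden * ratio = 5.8 * 1.11
= 6.438 m
Then, calculate the area:
Area = burden * spacing = 5.8 * 6.438
= 37.3404 m^2

37.3404 m^2


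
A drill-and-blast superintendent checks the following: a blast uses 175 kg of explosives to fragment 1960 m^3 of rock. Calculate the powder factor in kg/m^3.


0.0893 kg/m^3

Powder factor = explosive mass / rock volume
= 175 / 1960
= 0.0893 kg/m^3


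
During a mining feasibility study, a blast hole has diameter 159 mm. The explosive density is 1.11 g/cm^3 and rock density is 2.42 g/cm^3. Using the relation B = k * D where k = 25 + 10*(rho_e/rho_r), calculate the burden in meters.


First, compute k:
rho_e / rho_r = 1.11 / 2.42 = 0.458677686
k = 25 + 10 * 0.458677686 = 29.58677686
Then, compute burden:
B = k * D / 1000 = 29.58677686 * 159 / 1000
= 4704.297521 / 1000
= 4.7043 m

4.7043 m


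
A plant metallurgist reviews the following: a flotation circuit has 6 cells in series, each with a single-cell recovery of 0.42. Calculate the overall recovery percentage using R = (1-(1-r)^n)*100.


Complement of single-cell recovery:
1 - r = 1 - 0.42 = 0.58
Raise to power n:
(1 - r)^6 = 0.58^6 = 0.03806869254
Overall recovery:
R = (1 - 0.03806869254) * 100
= 96.1931%

96.1931%


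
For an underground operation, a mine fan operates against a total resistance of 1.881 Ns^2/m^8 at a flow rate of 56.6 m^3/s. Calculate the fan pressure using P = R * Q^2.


Compute Q^2:
Q^2 = 56.6^2 = 3203.56
Compute pressure:
P = R * Q^2 = 1.881 * 3203.56
= 6025.8964 Pa

6025.8964 Pa


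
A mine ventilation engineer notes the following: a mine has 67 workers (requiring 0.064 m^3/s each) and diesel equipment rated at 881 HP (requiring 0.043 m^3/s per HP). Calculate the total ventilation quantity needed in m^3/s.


42.171 m^3/s

Airflow for workers:
Q_people = 67 * 0.064 = 4.288 m^3/s
Airflow for diesel equipment:
Q_diesel = 881 * 0.043 = 37.883 m^3/s
Total ventilation:
Q_total = 4.288 + 37.883
= 42.171 m^3/s


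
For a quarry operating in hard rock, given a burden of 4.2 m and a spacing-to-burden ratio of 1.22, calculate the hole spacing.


Spacing = burden * ratio
= 4.2 * 1.22
= 5.124 m

5.124 m


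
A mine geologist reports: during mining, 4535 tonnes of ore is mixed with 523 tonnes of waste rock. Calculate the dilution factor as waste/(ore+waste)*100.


10.3401%

Total material = ore + waste
= 4535 + 523 = 5058 tonnes
Dilution = waste / total * 100
= 523 / 5058 * 100
= 0.1034005536 * 100
= 10.3401%


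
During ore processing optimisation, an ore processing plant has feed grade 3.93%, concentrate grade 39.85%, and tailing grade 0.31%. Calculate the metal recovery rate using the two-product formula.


92.8341%

Using the two-product formula:
R = 100 * c * (f - t) / (f * (c - t))
Numerator = 100 * 39.85 * (3.93 - 0.31)
= 100 * 39.85 * 3.62
= 14425.7
Denominator = 3.93 * (39.85 - 0.31)
= 3.93 * 39.54
= 155.3922
R = 14425.7 / 155.3922
= 92.8341%


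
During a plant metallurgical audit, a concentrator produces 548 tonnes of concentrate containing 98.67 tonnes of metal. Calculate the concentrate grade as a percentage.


18.0055%

Grade = (metal in concentrate / concentrate mass) * 100
= (98.67 / 548) * 100
= 0.1800547445 * 100
= 18.0055%


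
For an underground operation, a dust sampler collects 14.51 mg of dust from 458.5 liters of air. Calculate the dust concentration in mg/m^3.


Convert liters to m^3: 1 m^3 = 1000 L
Concentration = mass / volume * 1000
= 14.51 / 458.5 * 1000
= 0.03164667394 * 1000
= 31.6467 mg/m^3

31.6467 mg/m^3


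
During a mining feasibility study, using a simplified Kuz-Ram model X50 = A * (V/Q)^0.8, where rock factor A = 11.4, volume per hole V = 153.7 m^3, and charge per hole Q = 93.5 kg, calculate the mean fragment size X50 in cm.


16.9666 cm

Compute V/Q:
V/Q = 153.7 / 93.5 = 1.643850267
Raise to the power 0.8:
(V/Q)^0.8 = 1.643850267^0.8 = 1.488297682
Multiply by A:
X50 = 11.4 * 1.488297682
= 16.9666 cm


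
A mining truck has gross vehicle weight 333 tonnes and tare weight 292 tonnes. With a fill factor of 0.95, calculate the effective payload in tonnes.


38.95 tonnes

Maximum payload = gross - tare
= 333 - 292 = 41 tonnes
Effective payload = max payload * fill factor
= 41 * 0.95
= 38.95 tonnes


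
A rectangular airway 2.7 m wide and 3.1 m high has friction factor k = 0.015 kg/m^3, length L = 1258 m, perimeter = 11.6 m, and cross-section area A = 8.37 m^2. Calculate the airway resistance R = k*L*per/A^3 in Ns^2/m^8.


Compute the numerator:
k * L * per = 0.015 * 1258 * 11.6
= 218.892
Compute the denominator:
A^3 = 8.37^3 = 586.376253
Resistance:
R = 218.892 / 586.376253
= 0.3733 Ns^2/m^8

0.3733 Ns^2/m^8


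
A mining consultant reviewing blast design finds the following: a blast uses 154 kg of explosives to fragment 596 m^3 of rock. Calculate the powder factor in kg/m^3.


0.2584 kg/m^3

Powder factor = explosive mass / rock volume
= 154 / 596
= 0.2584 kg/m^3


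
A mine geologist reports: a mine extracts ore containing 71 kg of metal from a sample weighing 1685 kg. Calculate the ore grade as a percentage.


Ore grade = (metal mass / ore mass) * 100
= (71 / 1685) * 100
= 0.04213649852 * 100
= 4.2136%

4.2136%


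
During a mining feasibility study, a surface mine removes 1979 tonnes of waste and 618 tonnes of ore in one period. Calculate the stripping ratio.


3.2023

Stripping ratio = waste tonnage / ore tonnage
= 1979 / 618
= 3.2023


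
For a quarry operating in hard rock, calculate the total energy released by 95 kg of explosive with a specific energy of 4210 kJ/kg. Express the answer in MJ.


399.95 MJ

Energy = mass * specific_energy / 1000
= 95 * 4210 / 1000
= 399950 / 1000
= 399.95 MJ


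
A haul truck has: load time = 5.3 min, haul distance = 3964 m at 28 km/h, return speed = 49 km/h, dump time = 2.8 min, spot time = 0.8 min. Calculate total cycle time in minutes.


Convert haul speed to m/min: 28 * 1000/60 = 466.6666667 m/min
Haul time = 3964 / 466.6666667 = 8.494285714 min
Convert return speed to m/min: 49 * 1000/60 = 816.6666667 m/min
Return time = 3964 / 816.6666667 = 4.853877551 min
Total cycle time:
= 5.3 + 8.494285714 + 2.8 + 4.853877551 + 0.8
= 22.2482 min

22.2482 min


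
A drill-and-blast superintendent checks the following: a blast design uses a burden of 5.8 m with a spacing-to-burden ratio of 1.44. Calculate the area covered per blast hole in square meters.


48.4416 m^2

First, find the spacing:
Spacing = burden * ratio = 5.8 * 1.44
= 8.352 m
Then, calculate the area:
Area = burden * spacing = 5.8 * 8.352
= 48.4416 m^2


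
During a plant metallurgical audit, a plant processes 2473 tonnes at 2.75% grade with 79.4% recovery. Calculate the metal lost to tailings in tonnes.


14.0095 tonnes

Total metal in feed:
= 2473 * 2.75 / 100 = 68.0075 tonnes
Metal recovered:
= 68.0075 * 79.4 / 100 = 53.997955 tonnes
Metal lost to tailings:
= 68.0075 - 53.997955
= 14.0095 tonnes


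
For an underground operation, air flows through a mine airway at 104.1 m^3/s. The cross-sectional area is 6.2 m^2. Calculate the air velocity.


16.7903 m/s

Velocity = flow rate / cross-sectional area
= 104.1 / 6.2
= 16.7903 m/s


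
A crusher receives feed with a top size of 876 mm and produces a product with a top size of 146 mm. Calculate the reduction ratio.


6.0

Reduction ratio = feed size / product size
= 876 / 146
= 6.0


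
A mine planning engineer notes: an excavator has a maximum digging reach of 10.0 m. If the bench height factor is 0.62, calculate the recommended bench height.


Bench height = reach * factor
= 10.0 * 0.62
= 6.2 m

6.2 m


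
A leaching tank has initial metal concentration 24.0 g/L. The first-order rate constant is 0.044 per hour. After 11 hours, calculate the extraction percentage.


38.3687%

Compute the exponent:
-k * t = -0.044 * 11 = -0.484
Remaining concentration:
C = 24.0 * exp(-0.484)
= 24.0 * 0.6163132019
= 14.79151685 g/L
Extracted = 24.0 - 14.79151685 = 9.208483154 g/L
Extraction % = 9.208483154 / 24.0 * 100
= 38.3687%


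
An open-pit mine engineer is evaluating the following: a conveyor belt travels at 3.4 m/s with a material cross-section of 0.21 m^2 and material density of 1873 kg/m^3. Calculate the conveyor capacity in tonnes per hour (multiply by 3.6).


4814.3592 t/h

Volumetric flow = speed * area
= 3.4 * 0.21 = 0.714 m^3/s
Mass flow = volumetric * density
= 0.714 * 1873 = 1337.322 kg/s
Convert to t/h: multiply by 3.6
Capacity = 1337.322 * 3.6
= 4814.3592 t/h


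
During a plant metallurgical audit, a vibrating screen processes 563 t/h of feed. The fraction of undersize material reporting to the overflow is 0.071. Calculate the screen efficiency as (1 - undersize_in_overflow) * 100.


92.9%

Screen efficiency = (1 - fraction of undersize in overflow) * 100
= (1 - 0.071) * 100
= 0.929 * 100
= 92.9%


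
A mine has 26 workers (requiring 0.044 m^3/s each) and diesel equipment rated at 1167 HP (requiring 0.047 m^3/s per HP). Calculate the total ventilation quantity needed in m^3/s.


55.993 m^3/s

Airflow for workers:
Q_people = 26 * 0.044 = 1.144 m^3/s
Airflow for diesel equipment:
Q_diesel = 1167 * 0.047 = 54.849 m^3/s
Total ventilation:
Q_total = 1.144 + 54.849
= 55.993 m^3/s


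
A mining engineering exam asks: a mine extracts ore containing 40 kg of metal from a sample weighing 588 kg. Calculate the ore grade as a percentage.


Ore grade = (metal mass / ore mass) * 100
= (40 / 588) * 100
= 0.06802721088 * 100
= 6.8027%

6.8027%


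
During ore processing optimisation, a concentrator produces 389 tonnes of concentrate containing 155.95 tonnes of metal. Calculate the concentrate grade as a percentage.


40.09%

Grade = (metal in concentrate / concentrate mass) * 100
= (155.95 / 389) * 100
= 0.4008997429 * 100
= 40.09%


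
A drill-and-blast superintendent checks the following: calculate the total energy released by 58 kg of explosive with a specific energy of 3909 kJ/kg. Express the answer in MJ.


226.722 MJ

Energy = mass * specific_energy / 1000
= 58 * 3909 / 1000
= 226722 / 1000
= 226.722 MJ


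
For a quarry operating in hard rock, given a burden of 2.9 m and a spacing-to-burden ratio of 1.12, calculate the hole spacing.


Spacing = burden * ratio
= 2.9 * 1.12
= 3.248 m

3.248 m


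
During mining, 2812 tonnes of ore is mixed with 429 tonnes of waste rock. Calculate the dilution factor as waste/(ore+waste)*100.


Total material = ore + waste
= 2812 + 429 = 3241 tonnes
Dilution = waste / total * 100
= 429 / 3241 * 100
= 0.1323665535 * 100
= 13.2367%

13.2367%


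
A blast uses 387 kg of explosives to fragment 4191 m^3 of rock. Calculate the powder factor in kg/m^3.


Powder factor = explosive mass / rock volume
= 387 / 4191
= 0.0923 kg/m^3

0.0923 kg/m^3


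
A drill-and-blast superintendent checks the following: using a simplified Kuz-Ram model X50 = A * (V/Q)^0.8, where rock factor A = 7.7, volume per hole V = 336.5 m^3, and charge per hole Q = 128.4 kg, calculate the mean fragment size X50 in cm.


Compute V/Q:
V/Q = 336.5 / 128.4 = 2.620716511
Raise to the power 0.8:
(V/Q)^0.8 = 2.620716511^0.8 = 2.161404423
Multiply by A:
X50 = 7.7 * 2.161404423
= 16.6428 cm

16.6428 cm


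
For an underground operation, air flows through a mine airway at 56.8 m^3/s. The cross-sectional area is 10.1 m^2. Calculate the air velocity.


5.6238 m/s

Velocity = flow rate / cross-sectional area
= 56.8 / 10.1
= 5.6238 m/s


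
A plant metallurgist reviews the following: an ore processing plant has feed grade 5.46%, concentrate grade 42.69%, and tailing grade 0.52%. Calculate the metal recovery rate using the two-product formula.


91.5919%

Using the two-product formula:
R = 100 * c * (f - t) / (f * (c - t))
Numerator = 100 * 42.69 * (5.46 - 0.52)
= 100 * 42.69 * 4.94
= 21088.86
Denominator = 5.46 * (42.69 - 0.52)
= 5.46 * 42.17
= 230.2482
R = 21088.86 / 230.2482
= 91.5919%


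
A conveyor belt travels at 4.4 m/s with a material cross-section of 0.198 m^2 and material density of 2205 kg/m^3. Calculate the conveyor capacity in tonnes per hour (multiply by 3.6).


Volumetric flow = speed * area
= 4.4 * 0.198 = 0.8712 m^3/s
Mass flow = volumetric * density
= 0.8712 * 2205 = 1920.996 kg/s
Convert to t/h: multiply by 3.6
Capacity = 1920.996 * 3.6
= 6915.5856 t/h

6915.5856 t/h


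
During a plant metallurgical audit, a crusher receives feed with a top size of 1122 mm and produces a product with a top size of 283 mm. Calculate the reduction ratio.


3.9647

Reduction ratio = feed size / product size
= 1122 / 283
= 3.9647


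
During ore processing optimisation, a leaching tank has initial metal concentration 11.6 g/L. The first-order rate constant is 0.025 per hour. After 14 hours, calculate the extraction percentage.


29.5312%

Compute the exponent:
-k * t = -0.025 * 14 = -0.35
Remaining concentration:
C = 11.6 * exp(-0.35)
= 11.6 * 0.7046880897
= 8.174381841 g/L
Extracted = 11.6 - 8.174381841 = 3.425618159 g/L
Extraction % = 3.425618159 / 11.6 * 100
= 29.5312%


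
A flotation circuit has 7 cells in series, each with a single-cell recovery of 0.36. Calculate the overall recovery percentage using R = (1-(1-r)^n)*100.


95.602%

Complement of single-cell recovery:
1 - r = 1 - 0.36 = 0.64
Raise to power n:
(1 - r)^7 = 0.64^7 = 0.04398046511
Overall recovery:
R = (1 - 0.04398046511) * 100
= 95.602%


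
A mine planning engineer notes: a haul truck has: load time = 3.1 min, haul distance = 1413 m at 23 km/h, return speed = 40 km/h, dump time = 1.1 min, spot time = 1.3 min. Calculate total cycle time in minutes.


11.3056 min

Convert haul speed to m/min: 23 * 1000/60 = 383.3333333 m/min
Haul time = 1413 / 383.3333333 = 3.686086957 min
Convert return speed to m/min: 40 * 1000/60 = 666.6666667 m/min
Return time = 1413 / 666.6666667 = 2.1195 min
Total cycle time:
= 3.1 + 3.686086957 + 1.1 + 2.1195 + 1.3
= 11.3056 min


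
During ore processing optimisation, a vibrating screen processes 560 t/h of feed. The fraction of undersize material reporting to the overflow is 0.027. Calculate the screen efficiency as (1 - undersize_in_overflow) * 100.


Screen efficiency = (1 - fraction of undersize in overflow) * 100
= (1 - 0.027) * 100
= 0.973 * 100
= 97.3%

97.3%


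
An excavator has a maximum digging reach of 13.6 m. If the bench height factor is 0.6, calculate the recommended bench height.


8.16 m

Bench height = reach * factor
= 13.6 * 0.6
= 8.16 m


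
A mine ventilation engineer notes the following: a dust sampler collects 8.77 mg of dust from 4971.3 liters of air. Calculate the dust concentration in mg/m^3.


Convert liters to m^3: 1 m^3 = 1000 L
Concentration = mass / volume * 1000
= 8.77 / 4971.3 * 1000
= 0.001764126084 * 1000
= 1.7641 mg/m^3

1.7641 mg/m^3


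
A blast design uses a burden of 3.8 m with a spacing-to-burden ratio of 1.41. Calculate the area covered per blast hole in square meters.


20.3604 m^2

First, find the spacing:
Spacing = burden * ratio = 3.8 * 1.41
= 5.358 m
Then, calculate the area:
Area = burden * spacing = 3.8 * 5.358
= 20.3604 m^2


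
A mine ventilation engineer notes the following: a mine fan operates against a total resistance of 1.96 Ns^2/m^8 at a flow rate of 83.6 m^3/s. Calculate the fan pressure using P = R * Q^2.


13698.3616 Pa

Compute Q^2:
Q^2 = 83.6^2 = 6988.96
Compute pressure:
P = R * Q^2 = 1.96 * 6988.96
= 13698.3616 Pa


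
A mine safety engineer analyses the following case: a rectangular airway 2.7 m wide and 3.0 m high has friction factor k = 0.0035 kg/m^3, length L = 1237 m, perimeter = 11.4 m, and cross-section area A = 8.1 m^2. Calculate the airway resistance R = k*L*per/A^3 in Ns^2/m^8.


Compute the numerator:
k * L * per = 0.0035 * 1237 * 11.4
= 49.3563
Compute the denominator:
A^3 = 8.1^3 = 531.441
Resistance:
R = 49.3563 / 531.441
= 0.0929 Ns^2/m^8

0.0929 Ns^2/m^8


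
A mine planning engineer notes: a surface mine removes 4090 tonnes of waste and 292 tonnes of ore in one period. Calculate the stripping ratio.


14.0068

Stripping ratio = waste tonnage / ore tonnage
= 4090 / 292
= 14.0068


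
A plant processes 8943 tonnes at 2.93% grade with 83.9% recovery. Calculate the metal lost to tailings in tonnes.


42.1868 tonnes

Total metal in feed:
= 8943 * 2.93 / 100 = 262.0299 tonnes
Metal recovered:
= 262.0299 * 83.9 / 100 = 219.8430861 tonnes
Metal lost to tailings:
= 262.0299 - 219.8430861
= 42.1868 tonnes


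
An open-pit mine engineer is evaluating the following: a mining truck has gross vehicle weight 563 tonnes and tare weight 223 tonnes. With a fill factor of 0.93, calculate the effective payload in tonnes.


Maximum payload = gross - tare
= 563 - 223 = 340 tonnes
Effective payload = max payload * fill factor
= 340 * 0.93
= 316.2 tonnes

316.2 tonnes


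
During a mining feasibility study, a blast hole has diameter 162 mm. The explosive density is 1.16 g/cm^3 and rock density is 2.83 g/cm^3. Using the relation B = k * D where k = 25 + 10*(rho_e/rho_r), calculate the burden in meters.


4.714 m

First, compute k:
rho_e / rho_r = 1.16 / 2.83 = 0.4098939929
k = 25 + 10 * 0.4098939929 = 29.09893993
Then, compute burden:
B = k * D / 1000 = 29.09893993 * 162 / 1000
= 4714.028269 / 1000
= 4.714 m


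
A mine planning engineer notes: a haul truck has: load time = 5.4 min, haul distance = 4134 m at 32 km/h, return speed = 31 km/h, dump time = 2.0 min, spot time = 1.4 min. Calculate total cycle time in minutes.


Convert haul speed to m/min: 32 * 1000/60 = 533.3333333 m/min
Haul time = 4134 / 533.3333333 = 7.75125 min
Convert return speed to m/min: 31 * 1000/60 = 516.6666667 m/min
Return time = 4134 / 516.6666667 = 8.001290323 min
Total cycle time:
= 5.4 + 7.75125 + 2.0 + 8.001290323 + 1.4
= 24.5525 min

24.5525 min


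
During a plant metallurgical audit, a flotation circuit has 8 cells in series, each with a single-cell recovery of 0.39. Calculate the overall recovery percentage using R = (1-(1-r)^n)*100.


Complement of single-cell recovery:
1 - r = 1 - 0.39 = 0.61
Raise to power n:
(1 - r)^8 = 0.61^8 = 0.0191707313
Overall recovery:
R = (1 - 0.0191707313) * 100
= 98.0829%

98.0829%


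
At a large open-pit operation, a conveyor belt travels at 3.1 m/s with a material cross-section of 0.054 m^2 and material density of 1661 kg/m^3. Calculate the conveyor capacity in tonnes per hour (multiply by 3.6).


1000.985 t/h

Volumetric flow = speed * area
= 3.1 * 0.054 = 0.1674 m^3/s
Mass flow = volumetric * density
= 0.1674 * 1661 = 278.0514 kg/s
Convert to t/h: multiply by 3.6
Capacity = 278.0514 * 3.6
= 1000.985 t/h


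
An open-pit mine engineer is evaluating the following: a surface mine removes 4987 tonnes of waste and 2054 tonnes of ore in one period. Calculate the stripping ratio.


Stripping ratio = waste tonnage / ore tonnage
= 4987 / 2054
= 2.4279

2.4279


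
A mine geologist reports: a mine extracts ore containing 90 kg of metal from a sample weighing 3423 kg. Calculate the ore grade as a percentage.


Ore grade = (metal mass / ore mass) * 100
= (90 / 3423) * 100
= 0.02629272568 * 100
= 2.6293%

2.6293%


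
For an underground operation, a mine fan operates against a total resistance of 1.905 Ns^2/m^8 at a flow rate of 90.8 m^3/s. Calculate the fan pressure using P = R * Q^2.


Compute Q^2:
Q^2 = 90.8^2 = 8244.64
Compute pressure:
P = R * Q^2 = 1.905 * 8244.64
= 15706.0392 Pa

15706.0392 Pa


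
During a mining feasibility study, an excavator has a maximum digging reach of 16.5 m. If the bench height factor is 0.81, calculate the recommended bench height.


Bench height = reach * factor
= 16.5 * 0.81
= 13.365 m

13.365 m


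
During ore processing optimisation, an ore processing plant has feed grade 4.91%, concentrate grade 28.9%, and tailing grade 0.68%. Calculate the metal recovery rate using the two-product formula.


88.2266%

Using the two-product formula:
R = 100 * c * (f - t) / (f * (c - t))
Numerator = 100 * 28.9 * (4.91 - 0.68)
= 100 * 28.9 * 4.23
= 12224.7
Denominator = 4.91 * (28.9 - 0.68)
= 4.91 * 28.22
= 138.5602
R = 12224.7 / 138.5602
= 88.2266%


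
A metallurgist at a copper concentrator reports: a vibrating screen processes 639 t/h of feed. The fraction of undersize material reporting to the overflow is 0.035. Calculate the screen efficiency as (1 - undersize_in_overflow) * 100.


Screen efficiency = (1 - fraction of undersize in overflow) * 100
= (1 - 0.035) * 100
= 0.965 * 100
= 96.5%

96.5%


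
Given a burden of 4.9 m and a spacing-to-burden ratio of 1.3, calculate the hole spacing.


Spacing = burden * ratio
= 4.9 * 1.3
= 6.37 m

6.37 m


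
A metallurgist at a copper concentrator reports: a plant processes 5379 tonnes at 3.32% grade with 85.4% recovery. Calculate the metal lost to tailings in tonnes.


Total metal in feed:
= 5379 * 3.32 / 100 = 178.5828 tonnes
Metal recovered:
= 178.5828 * 85.4 / 100 = 152.5097112 tonnes
Metal lost to tailings:
= 178.5828 - 152.5097112
= 26.0731 tonnes

26.0731 tonnes
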